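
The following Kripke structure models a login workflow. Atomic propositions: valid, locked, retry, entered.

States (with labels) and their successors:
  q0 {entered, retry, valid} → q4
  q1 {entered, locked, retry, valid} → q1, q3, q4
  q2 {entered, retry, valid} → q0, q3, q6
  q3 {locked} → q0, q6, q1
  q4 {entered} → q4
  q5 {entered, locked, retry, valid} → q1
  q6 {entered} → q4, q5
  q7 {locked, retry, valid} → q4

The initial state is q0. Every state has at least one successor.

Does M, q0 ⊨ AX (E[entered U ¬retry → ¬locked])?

Yes

States satisfying E[entered U ¬retry → ¬locked]: {q0, q1, q2, q4, q5, q6, q7}.
States satisfying AX (E[entered U ¬retry → ¬locked]): {q0, q3, q4, q5, q6, q7}.
q0 ∈ Sat(AX (E[entered U ¬retry → ¬locked])).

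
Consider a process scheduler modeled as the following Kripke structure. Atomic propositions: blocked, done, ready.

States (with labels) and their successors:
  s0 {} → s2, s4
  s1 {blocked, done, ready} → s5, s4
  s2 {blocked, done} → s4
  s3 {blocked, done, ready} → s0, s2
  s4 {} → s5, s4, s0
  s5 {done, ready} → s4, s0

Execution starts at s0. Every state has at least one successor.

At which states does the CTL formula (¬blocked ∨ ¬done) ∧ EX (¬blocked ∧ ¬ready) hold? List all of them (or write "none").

States satisfying ¬blocked: {s0, s4, s5}.
States satisfying ¬done: {s0, s4}.
States satisfying ¬blocked ∨ ¬done: {s0, s4, s5}.
States satisfying ¬blocked ∧ ¬ready: {s0, s4}.
States satisfying EX (¬blocked ∧ ¬ready): {s0, s1, s2, s3, s4, s5}.
States satisfying (¬blocked ∨ ¬done) ∧ EX (¬blocked ∧ ¬ready): {s0, s4, s5}.

{s0, s4, s5}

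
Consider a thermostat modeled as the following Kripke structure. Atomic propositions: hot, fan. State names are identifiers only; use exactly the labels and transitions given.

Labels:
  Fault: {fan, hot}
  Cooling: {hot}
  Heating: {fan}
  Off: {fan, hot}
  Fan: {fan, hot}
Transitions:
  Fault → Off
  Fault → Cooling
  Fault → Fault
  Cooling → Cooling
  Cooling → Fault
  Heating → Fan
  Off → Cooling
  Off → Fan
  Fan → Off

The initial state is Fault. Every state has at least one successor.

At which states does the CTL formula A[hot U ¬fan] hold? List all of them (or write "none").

{Cooling}

States satisfying hot: {Fault, Cooling, Off, Fan}.
States satisfying ¬fan: {Cooling}.
States satisfying A[hot U ¬fan]: {Cooling}.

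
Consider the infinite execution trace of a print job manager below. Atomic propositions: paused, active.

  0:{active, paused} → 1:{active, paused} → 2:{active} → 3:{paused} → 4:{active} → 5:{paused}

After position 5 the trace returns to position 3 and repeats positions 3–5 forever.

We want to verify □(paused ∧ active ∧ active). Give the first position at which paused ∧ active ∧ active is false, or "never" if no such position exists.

2

Check paused ∧ active ∧ active at each position in order: 0 ✓, 1 ✓.
At position 2 the labels are {active}, so paused ∧ active ∧ active is false there. This is the first violation.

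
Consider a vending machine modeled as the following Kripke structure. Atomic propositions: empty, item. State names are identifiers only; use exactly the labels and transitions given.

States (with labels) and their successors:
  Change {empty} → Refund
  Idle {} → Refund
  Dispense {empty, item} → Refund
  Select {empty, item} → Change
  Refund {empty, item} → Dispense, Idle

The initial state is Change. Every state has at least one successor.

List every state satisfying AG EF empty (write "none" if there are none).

{Change, Idle, Dispense, Select, Refund}

States satisfying EF empty: {Change, Idle, Dispense, Select, Refund}.
States satisfying AG EF empty: {Change, Idle, Dispense, Select, Refund}.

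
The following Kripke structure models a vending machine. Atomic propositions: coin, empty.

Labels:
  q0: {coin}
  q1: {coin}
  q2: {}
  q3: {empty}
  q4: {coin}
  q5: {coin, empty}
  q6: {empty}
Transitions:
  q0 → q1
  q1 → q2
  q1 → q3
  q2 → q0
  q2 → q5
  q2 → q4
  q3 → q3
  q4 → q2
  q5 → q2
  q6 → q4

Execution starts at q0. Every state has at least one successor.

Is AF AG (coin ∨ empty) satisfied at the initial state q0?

Does not hold

States satisfying AG (coin ∨ empty): {q3}.
States satisfying AF AG (coin ∨ empty): {q3}.
There is a path from q0 along which AG (coin ∨ empty) never holds.
q0 ∉ Sat(AF AG (coin ∨ empty)).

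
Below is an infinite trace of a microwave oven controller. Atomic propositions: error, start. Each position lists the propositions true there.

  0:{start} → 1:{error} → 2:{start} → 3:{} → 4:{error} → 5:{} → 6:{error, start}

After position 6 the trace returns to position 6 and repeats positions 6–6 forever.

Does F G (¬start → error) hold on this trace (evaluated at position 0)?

Yes

G (¬start → error) holds at position 6, which is reachable from 0, so F G (¬start → error) holds.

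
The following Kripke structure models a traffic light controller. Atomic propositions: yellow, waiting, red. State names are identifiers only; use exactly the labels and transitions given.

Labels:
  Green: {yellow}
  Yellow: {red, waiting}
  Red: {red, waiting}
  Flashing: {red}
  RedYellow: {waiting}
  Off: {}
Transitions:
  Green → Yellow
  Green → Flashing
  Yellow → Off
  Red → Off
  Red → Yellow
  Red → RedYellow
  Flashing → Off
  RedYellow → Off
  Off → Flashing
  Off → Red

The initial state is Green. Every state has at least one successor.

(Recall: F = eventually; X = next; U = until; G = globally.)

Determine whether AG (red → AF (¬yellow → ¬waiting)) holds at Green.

States satisfying red → AF (¬yellow → ¬waiting): {Green, Yellow, Red, Flashing, RedYellow, Off}.
States satisfying AG (red → AF (¬yellow → ¬waiting)): {Green, Yellow, Red, Flashing, RedYellow, Off}.
Every state reachable from Green satisfies red → AF (¬yellow → ¬waiting).
Green ∈ Sat(AG (red → AF (¬yellow → ¬waiting))).

Satisfied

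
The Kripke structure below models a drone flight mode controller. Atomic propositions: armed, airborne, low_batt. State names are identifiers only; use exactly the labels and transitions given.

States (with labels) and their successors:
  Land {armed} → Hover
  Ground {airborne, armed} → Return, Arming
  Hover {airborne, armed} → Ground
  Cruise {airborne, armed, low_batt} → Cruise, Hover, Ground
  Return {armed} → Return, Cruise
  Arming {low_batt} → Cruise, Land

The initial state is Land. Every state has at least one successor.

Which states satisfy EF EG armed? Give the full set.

States satisfying EG armed: {Land, Ground, Hover, Cruise, Return}.
States satisfying EF EG armed: {Land, Ground, Hover, Cruise, Return, Arming}.

{Land, Ground, Hover, Cruise, Return, Arming}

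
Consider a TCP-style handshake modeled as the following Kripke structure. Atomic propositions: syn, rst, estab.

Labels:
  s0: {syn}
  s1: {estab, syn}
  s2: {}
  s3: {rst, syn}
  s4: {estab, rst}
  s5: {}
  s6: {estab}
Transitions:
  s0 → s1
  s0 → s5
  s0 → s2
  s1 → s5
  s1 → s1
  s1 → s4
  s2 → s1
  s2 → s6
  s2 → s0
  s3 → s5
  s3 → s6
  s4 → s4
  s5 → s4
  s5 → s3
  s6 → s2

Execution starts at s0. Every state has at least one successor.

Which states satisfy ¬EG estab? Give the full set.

{s0, s2, s3, s5, s6}

States satisfying estab: {s1, s4, s6}.
States satisfying EG estab: {s1, s4}.
States satisfying ¬EG estab: {s0, s2, s3, s5, s6}.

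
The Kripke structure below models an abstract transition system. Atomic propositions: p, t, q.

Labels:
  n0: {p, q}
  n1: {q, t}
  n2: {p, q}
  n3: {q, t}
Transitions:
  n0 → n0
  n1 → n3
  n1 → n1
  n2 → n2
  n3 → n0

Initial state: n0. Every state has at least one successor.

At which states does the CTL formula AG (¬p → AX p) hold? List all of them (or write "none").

States satisfying ¬p → AX p: {n0, n2, n3}.
States satisfying AG (¬p → AX p): {n0, n2, n3}.

{n0, n2, n3}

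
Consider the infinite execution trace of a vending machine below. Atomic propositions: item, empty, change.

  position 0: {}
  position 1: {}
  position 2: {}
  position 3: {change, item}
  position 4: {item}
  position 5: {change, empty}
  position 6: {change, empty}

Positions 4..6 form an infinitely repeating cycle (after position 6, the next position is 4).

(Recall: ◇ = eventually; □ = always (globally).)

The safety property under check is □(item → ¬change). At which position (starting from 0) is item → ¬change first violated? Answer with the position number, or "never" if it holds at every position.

Check item → ¬change at each position in order: 0 ✓, 1 ✓, 2 ✓.
At position 3 the labels are {change, item}, so item → ¬change is false there. This is the first violation.

3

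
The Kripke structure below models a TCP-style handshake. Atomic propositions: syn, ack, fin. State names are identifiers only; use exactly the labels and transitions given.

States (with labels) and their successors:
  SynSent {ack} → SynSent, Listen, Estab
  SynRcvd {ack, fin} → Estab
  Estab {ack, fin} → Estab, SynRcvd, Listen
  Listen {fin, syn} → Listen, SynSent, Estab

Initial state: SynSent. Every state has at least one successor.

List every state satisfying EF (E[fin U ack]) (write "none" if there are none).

States satisfying E[fin U ack]: {SynSent, SynRcvd, Estab, Listen}.
States satisfying EF (E[fin U ack]): {SynSent, SynRcvd, Estab, Listen}.

{SynSent, SynRcvd, Estab, Listen}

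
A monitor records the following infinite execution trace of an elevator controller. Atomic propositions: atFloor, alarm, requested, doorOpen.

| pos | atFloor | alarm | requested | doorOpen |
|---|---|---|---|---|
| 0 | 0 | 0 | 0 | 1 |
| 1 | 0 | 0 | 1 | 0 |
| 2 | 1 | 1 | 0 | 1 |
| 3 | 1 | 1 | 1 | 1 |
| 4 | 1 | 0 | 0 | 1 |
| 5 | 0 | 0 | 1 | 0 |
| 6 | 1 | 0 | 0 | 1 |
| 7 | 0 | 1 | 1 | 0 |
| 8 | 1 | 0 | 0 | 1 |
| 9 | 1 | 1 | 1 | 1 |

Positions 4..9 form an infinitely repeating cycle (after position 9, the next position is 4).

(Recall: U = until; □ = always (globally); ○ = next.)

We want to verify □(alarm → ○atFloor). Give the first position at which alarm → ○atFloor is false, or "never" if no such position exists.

never

alarm → ○atFloor holds at every position 0..9, and those are all the positions the trace ever visits, so the invariant □(alarm → ○atFloor) is never violated.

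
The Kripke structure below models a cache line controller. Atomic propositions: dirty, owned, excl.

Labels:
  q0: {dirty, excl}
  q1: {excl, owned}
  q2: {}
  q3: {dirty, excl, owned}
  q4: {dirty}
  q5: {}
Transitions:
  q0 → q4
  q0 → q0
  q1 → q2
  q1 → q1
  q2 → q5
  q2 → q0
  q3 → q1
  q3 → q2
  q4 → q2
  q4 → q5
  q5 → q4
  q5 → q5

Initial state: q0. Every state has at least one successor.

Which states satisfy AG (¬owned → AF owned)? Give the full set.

none

States satisfying ¬owned → AF owned: {q1, q3}.
States satisfying AG (¬owned → AF owned): ∅.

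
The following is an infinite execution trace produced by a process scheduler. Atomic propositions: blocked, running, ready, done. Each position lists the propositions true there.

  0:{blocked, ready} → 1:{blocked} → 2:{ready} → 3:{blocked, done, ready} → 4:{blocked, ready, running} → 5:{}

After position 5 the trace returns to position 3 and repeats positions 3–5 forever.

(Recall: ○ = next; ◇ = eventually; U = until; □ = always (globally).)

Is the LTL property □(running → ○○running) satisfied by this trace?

running → ○○running must hold at every position from 0 onward. It fails at position 4, so □(running → ○○running) is false.
Positions where running holds: 4.
Check ○○running at each: 4→fails.

Violated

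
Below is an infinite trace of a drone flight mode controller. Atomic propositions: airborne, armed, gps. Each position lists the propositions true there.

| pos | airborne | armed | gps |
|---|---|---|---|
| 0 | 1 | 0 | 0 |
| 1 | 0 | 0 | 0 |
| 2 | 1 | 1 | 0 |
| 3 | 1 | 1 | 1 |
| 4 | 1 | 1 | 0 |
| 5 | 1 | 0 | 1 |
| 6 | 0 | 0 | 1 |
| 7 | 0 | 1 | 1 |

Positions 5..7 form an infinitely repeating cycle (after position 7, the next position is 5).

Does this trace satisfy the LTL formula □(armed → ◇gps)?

armed → ◇gps holds at every position 0..7, and those are all positions ever visited, so □(armed → ◇gps) holds.
Positions where armed holds: 2, 3, 4, 7.
Check ◇gps at each: 2→ok, 3→ok, 4→ok, 7→ok.

Holds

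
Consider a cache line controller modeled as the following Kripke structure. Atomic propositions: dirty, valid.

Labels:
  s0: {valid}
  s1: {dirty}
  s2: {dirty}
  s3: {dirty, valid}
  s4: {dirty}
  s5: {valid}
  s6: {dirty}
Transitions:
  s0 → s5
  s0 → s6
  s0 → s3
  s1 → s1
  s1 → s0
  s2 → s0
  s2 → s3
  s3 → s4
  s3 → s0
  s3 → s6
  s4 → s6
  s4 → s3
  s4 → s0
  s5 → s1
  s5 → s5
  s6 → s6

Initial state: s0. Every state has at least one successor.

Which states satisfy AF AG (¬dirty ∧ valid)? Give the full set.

States satisfying AG (¬dirty ∧ valid): ∅.
States satisfying AF AG (¬dirty ∧ valid): ∅.

none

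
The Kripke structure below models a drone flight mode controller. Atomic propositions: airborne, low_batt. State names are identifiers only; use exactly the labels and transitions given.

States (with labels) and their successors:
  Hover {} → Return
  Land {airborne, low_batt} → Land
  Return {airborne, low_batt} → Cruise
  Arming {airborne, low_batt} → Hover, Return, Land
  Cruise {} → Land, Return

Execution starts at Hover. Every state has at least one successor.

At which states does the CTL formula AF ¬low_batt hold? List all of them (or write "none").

States satisfying ¬low_batt: {Hover, Cruise}.
States satisfying AF ¬low_batt: {Hover, Return, Cruise}.

{Hover, Return, Cruise}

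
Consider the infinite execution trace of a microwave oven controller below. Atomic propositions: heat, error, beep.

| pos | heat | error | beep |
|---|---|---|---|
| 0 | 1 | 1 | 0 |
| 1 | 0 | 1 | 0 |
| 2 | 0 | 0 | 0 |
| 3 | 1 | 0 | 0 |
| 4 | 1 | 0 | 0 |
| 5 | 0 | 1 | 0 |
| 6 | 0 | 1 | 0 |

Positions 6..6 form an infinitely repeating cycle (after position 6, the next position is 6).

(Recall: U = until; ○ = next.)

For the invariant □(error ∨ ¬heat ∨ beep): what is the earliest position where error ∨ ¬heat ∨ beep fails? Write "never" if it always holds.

3

Check error ∨ ¬heat ∨ beep at each position in order: 0 ✓, 1 ✓, 2 ✓.
At position 3 the labels are {heat}, so error ∨ ¬heat ∨ beep is false there. This is the first violation.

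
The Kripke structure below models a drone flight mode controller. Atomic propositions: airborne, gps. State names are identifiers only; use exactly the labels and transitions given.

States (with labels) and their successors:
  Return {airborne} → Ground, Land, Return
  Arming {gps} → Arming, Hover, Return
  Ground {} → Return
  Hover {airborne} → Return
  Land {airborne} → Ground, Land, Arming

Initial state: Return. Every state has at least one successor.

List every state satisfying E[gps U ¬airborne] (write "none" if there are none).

{Arming, Ground}

States satisfying gps: {Arming}.
States satisfying ¬airborne: {Arming, Ground}.
States satisfying E[gps U ¬airborne]: {Arming, Ground}.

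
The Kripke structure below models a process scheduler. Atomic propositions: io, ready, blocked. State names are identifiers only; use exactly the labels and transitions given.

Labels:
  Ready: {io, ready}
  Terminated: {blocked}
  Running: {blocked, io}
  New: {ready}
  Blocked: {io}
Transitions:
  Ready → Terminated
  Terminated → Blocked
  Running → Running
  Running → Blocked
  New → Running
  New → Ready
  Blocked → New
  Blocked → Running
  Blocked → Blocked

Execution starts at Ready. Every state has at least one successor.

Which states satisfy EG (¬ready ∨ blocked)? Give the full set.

{Terminated, Running, Blocked}

States satisfying ¬ready ∨ blocked: {Terminated, Running, Blocked}.
States satisfying EG (¬ready ∨ blocked): {Terminated, Running, Blocked}.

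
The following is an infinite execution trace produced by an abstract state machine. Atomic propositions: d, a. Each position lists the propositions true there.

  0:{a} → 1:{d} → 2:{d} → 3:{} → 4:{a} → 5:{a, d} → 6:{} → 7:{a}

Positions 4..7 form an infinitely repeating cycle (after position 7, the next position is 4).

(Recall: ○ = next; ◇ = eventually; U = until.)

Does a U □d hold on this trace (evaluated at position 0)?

Walking from position 0: at position 1, □d has not yet held and a fails, so a U □d is false.

Violated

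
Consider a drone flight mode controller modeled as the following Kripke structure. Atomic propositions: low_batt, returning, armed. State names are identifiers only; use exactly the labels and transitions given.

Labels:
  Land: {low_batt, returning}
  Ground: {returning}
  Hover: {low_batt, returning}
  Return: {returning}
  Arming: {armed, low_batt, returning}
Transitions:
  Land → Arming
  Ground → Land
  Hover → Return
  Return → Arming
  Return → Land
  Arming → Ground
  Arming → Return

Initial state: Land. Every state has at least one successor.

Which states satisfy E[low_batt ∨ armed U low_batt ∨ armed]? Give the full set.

{Land, Hover, Arming}

States satisfying low_batt ∨ armed: {Land, Hover, Arming}.
States satisfying E[low_batt ∨ armed U low_batt ∨ armed]: {Land, Hover, Arming}.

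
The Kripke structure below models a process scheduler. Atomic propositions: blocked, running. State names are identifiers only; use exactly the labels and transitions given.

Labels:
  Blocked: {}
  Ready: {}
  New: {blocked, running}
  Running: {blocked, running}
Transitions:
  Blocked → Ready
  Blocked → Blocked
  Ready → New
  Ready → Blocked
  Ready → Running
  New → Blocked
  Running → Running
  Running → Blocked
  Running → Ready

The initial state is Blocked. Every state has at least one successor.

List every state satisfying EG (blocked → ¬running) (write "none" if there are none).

States satisfying blocked → ¬running: {Blocked, Ready}.
States satisfying EG (blocked → ¬running): {Blocked, Ready}.

{Blocked, Ready}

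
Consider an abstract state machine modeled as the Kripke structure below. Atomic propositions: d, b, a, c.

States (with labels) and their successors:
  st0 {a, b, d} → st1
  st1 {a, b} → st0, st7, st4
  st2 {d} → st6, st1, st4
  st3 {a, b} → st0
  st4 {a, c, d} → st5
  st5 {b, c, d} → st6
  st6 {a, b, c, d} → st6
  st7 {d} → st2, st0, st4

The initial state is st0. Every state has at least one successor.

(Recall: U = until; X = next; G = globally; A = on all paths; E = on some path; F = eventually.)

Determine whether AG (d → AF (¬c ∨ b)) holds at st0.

Yes

States satisfying d → AF (¬c ∨ b): {st0, st1, st2, st3, st4, st5, st6, st7}.
States satisfying AG (d → AF (¬c ∨ b)): {st0, st1, st2, st3, st4, st5, st6, st7}.
Every state reachable from st0 satisfies d → AF (¬c ∨ b).
st0 ∈ Sat(AG (d → AF (¬c ∨ b))).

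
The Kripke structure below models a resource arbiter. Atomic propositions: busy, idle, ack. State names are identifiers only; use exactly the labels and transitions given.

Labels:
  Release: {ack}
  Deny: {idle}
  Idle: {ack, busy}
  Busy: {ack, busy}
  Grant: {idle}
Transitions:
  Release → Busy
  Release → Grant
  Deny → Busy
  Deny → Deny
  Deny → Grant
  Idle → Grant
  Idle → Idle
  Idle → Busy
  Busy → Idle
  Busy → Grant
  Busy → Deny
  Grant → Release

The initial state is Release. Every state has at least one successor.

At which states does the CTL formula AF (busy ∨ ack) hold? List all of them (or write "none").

States satisfying busy ∨ ack: {Release, Idle, Busy}.
States satisfying AF (busy ∨ ack): {Release, Idle, Busy, Grant}.

{Release, Idle, Busy, Grant}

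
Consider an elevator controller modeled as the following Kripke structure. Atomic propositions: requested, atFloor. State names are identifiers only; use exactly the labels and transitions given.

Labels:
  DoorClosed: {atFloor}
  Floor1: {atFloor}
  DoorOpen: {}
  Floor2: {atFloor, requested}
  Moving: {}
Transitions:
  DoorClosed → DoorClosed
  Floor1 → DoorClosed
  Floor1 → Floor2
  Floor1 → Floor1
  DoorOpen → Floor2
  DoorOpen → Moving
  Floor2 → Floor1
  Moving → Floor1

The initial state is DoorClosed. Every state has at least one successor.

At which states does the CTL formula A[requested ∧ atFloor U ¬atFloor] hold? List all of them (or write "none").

{DoorOpen, Moving}

States satisfying requested ∧ atFloor: {Floor2}.
States satisfying ¬atFloor: {DoorOpen, Moving}.
States satisfying A[requested ∧ atFloor U ¬atFloor]: {DoorOpen, Moving}.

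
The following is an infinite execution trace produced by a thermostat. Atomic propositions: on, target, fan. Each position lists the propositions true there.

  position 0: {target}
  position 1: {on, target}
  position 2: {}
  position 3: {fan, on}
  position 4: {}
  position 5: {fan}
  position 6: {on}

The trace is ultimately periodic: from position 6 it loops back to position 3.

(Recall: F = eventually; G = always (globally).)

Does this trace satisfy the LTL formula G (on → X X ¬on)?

Does not hold

on → X X ¬on must hold at every position from 0 onward. It fails at position 1, so G (on → X X ¬on) is false.
Positions where on holds: 1, 3, 6.
Check X X ¬on at each: 1→fails, 3→ok, 6→ok.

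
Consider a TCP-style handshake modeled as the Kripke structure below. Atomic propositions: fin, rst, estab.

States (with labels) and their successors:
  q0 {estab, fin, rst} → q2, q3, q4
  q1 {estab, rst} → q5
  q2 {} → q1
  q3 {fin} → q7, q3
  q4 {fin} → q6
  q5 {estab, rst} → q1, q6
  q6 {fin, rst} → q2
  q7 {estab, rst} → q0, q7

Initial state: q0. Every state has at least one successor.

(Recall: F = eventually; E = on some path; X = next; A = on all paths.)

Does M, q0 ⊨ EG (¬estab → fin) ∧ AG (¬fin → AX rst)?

States satisfying ¬estab → fin: {q0, q1, q3, q4, q5, q6, q7}.
States satisfying EG (¬estab → fin): {q0, q1, q3, q5, q7}.
States satisfying ¬fin → AX rst: {q0, q1, q2, q3, q4, q5, q6, q7}.
States satisfying AG (¬fin → AX rst): {q0, q1, q2, q3, q4, q5, q6, q7}.
States satisfying EG (¬estab → fin) ∧ AG (¬fin → AX rst): {q0, q1, q3, q5, q7}.
q0 ∈ Sat(EG (¬estab → fin) ∧ AG (¬fin → AX rst)).

Holds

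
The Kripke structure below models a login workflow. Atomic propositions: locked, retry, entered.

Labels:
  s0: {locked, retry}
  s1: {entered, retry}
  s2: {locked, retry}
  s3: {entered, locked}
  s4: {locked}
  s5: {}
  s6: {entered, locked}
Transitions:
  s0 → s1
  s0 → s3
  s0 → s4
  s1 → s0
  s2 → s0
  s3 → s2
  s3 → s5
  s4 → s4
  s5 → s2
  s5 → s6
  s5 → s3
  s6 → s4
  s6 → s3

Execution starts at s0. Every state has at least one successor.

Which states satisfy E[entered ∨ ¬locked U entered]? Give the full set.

States satisfying entered ∨ ¬locked: {s1, s3, s5, s6}.
States satisfying entered: {s1, s3, s6}.
States satisfying E[entered ∨ ¬locked U entered]: {s1, s3, s5, s6}.

{s1, s3, s5, s6}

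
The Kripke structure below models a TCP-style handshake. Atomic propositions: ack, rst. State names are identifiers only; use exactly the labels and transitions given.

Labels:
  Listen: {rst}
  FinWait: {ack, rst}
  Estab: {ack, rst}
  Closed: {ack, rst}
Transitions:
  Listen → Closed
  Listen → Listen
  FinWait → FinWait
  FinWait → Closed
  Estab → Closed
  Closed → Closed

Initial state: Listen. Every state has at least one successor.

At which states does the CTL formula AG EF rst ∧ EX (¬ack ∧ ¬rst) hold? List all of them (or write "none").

none

States satisfying EF rst: {Listen, FinWait, Estab, Closed}.
States satisfying AG EF rst: {Listen, FinWait, Estab, Closed}.
States satisfying ¬ack ∧ ¬rst: ∅.
States satisfying EX (¬ack ∧ ¬rst): ∅.
States satisfying AG EF rst ∧ EX (¬ack ∧ ¬rst): ∅.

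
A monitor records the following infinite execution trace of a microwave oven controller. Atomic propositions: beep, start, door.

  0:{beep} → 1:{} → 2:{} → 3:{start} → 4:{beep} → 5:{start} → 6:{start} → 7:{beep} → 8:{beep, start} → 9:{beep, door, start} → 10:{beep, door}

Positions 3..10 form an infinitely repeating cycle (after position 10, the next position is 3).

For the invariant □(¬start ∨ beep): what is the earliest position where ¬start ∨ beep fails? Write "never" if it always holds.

3

Check ¬start ∨ beep at each position in order: 0 ✓, 1 ✓, 2 ✓.
At position 3 the labels are {start}, so ¬start ∨ beep is false there. This is the first violation.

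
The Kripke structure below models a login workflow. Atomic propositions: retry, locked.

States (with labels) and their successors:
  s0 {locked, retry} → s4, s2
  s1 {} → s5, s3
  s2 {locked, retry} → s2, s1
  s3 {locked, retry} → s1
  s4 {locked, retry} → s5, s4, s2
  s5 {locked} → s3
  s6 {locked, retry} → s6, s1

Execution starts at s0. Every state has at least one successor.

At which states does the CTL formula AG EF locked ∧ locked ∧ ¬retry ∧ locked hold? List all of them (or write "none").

States satisfying EF locked: {s0, s1, s2, s3, s4, s5, s6}.
States satisfying AG EF locked: {s0, s1, s2, s3, s4, s5, s6}.
States satisfying ¬retry: {s1, s5}.
States satisfying ¬retry ∧ locked: {s5}.
States satisfying locked ∧ ¬retry ∧ locked: {s5}.
States satisfying AG EF locked ∧ locked ∧ ¬retry ∧ locked: {s5}.

{s5}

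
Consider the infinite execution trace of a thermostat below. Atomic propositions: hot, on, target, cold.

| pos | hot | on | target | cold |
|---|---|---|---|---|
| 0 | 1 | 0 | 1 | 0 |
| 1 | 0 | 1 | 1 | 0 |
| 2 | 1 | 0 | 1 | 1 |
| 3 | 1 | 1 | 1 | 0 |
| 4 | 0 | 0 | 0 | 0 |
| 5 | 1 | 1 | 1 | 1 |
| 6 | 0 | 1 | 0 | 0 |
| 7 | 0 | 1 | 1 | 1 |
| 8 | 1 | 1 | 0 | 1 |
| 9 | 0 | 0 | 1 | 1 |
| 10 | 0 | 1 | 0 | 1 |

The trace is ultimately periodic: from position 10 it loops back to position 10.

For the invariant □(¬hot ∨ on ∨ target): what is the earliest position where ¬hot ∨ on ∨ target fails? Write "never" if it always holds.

¬hot ∨ on ∨ target holds at every position 0..10, and those are all the positions the trace ever visits, so the invariant □(¬hot ∨ on ∨ target) is never violated.

never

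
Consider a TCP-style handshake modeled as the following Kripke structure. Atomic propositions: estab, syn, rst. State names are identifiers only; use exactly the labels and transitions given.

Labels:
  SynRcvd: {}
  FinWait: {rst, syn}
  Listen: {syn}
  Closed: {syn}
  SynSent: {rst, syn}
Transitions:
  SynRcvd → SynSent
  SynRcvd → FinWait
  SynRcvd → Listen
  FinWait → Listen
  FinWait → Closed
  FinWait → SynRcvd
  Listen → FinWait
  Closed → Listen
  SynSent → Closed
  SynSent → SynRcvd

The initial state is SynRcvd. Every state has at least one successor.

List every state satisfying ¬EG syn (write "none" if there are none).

States satisfying syn: {FinWait, Listen, Closed, SynSent}.
States satisfying EG syn: {FinWait, Listen, Closed, SynSent}.
States satisfying ¬EG syn: {SynRcvd}.

{SynRcvd}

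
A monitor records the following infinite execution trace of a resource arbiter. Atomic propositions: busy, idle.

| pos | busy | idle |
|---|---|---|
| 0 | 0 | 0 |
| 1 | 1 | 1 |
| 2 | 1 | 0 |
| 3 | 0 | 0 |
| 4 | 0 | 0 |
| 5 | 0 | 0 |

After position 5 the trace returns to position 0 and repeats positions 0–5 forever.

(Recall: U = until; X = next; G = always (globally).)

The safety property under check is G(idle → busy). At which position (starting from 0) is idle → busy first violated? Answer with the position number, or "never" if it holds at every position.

never

idle → busy holds at every position 0..5, and those are all the positions the trace ever visits, so the invariant G(idle → busy) is never violated.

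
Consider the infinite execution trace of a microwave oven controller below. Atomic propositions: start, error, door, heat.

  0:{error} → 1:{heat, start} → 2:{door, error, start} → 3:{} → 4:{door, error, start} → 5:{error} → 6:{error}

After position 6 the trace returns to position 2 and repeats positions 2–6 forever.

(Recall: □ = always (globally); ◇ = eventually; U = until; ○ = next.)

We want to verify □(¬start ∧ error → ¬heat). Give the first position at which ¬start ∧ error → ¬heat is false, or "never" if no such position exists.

¬start ∧ error → ¬heat holds at every position 0..6, and those are all the positions the trace ever visits, so the invariant □(¬start ∧ error → ¬heat) is never violated.

never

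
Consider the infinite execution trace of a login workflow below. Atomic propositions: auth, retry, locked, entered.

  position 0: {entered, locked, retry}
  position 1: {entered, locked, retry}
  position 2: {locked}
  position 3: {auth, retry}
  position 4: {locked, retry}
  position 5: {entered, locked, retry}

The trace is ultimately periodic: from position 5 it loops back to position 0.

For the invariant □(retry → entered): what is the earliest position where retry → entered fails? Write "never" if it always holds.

Check retry → entered at each position in order: 0 ✓, 1 ✓, 2 ✓.
At position 3 the labels are {auth, retry}, so retry → entered is false there. This is the first violation.

3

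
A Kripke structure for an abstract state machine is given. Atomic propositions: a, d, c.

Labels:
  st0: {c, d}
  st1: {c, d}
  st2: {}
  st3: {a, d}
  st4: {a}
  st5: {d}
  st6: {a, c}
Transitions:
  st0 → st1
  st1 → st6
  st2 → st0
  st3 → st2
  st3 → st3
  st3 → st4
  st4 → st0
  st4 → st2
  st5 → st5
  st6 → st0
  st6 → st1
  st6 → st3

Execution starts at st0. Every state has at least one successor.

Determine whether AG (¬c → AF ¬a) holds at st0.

No

States satisfying ¬c → AF ¬a: {st0, st1, st2, st4, st5, st6}.
States satisfying AG (¬c → AF ¬a): {st5}.
st3 is reachable from st0 and violates ¬c → AF ¬a, so AG fails at st0.
st0 ∉ Sat(AG (¬c → AF ¬a)).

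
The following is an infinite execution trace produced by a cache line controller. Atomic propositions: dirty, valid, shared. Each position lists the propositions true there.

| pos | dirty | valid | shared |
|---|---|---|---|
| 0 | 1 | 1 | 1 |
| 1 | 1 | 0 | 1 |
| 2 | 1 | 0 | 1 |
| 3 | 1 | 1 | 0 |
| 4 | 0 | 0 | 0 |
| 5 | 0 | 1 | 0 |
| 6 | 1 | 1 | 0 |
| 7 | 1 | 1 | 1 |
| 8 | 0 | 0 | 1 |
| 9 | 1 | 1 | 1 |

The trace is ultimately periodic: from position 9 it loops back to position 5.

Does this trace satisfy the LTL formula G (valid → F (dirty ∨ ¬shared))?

Yes

valid → F (dirty ∨ ¬shared) holds at every position 0..9, and those are all positions ever visited, so G (valid → F (dirty ∨ ¬shared)) holds.
Positions where valid holds: 0, 3, 5, 6, 7, 9.
Check F (dirty ∨ ¬shared) at each: 0→ok, 3→ok, 5→ok, 6→ok, 7→ok, 9→ok.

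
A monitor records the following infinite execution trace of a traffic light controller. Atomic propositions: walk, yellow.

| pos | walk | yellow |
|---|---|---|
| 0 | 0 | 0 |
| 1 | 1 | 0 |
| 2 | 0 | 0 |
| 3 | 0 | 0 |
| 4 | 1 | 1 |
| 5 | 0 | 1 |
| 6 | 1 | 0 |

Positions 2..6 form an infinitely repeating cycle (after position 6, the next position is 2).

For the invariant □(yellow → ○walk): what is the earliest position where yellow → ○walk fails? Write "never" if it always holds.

Check yellow → ○walk at each position in order: 0 ✓, 1 ✓, 2 ✓, 3 ✓.
At position 4 the labels are {walk, yellow} and the next position 5 has {yellow}, so yellow → ○walk is false there. This is the first violation.

4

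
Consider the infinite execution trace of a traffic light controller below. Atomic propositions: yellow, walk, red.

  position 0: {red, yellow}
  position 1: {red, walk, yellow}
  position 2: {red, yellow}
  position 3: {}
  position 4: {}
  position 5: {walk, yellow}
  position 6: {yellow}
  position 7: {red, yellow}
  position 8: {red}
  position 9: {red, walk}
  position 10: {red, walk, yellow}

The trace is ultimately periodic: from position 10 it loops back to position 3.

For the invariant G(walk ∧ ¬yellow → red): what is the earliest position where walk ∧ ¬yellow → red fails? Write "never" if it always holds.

walk ∧ ¬yellow → red holds at every position 0..10, and those are all the positions the trace ever visits, so the invariant G(walk ∧ ¬yellow → red) is never violated.

never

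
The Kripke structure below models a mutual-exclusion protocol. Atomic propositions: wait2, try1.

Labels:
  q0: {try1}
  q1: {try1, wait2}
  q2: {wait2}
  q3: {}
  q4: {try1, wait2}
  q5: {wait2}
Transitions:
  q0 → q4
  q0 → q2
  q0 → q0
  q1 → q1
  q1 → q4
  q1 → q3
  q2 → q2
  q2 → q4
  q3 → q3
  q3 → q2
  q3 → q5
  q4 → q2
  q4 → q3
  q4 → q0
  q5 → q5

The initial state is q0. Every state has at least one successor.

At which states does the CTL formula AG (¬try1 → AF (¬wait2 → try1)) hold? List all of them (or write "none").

{q5}

States satisfying ¬try1 → AF (¬wait2 → try1): {q0, q1, q2, q4, q5}.
States satisfying AG (¬try1 → AF (¬wait2 → try1)): {q5}.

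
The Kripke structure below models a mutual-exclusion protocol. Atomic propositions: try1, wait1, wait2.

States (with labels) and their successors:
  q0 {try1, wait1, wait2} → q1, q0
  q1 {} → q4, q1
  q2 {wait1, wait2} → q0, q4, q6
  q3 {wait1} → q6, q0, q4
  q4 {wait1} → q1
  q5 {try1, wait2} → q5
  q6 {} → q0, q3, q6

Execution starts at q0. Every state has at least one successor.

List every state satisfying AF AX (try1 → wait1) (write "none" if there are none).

{q0, q1, q2, q3, q4, q6}

States satisfying AX (try1 → wait1): {q0, q1, q2, q3, q4, q6}.
States satisfying AF AX (try1 → wait1): {q0, q1, q2, q3, q4, q6}.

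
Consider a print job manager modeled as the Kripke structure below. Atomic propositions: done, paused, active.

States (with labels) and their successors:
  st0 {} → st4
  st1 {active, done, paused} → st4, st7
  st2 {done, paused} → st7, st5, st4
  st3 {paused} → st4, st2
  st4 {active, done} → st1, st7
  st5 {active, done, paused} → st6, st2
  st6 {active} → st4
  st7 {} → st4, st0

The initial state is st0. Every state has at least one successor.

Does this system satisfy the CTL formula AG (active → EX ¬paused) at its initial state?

States satisfying active → EX ¬paused: {st0, st1, st2, st3, st4, st5, st6, st7}.
States satisfying AG (active → EX ¬paused): {st0, st1, st2, st3, st4, st5, st6, st7}.
Every state reachable from st0 satisfies active → EX ¬paused.
st0 ∈ Sat(AG (active → EX ¬paused)).

Satisfied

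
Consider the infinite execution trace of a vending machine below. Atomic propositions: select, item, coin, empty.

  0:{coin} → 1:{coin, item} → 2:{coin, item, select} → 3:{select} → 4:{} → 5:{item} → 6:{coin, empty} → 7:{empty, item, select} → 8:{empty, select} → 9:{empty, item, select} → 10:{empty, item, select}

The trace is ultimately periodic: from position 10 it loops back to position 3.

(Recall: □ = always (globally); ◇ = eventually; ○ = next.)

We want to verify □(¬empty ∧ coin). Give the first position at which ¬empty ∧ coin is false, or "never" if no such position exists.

Check ¬empty ∧ coin at each position in order: 0 ✓, 1 ✓, 2 ✓.
At position 3 the labels are {select}, so ¬empty ∧ coin is false there. This is the first violation.

3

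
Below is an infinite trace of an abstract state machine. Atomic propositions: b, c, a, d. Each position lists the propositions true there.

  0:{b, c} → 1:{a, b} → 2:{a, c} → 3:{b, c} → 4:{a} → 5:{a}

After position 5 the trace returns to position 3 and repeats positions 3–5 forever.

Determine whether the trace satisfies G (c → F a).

c → F a holds at every position 0..5, and those are all positions ever visited, so G (c → F a) holds.
Positions where c holds: 0, 2, 3.
Check F a at each: 0→ok, 2→ok, 3→ok.

Satisfied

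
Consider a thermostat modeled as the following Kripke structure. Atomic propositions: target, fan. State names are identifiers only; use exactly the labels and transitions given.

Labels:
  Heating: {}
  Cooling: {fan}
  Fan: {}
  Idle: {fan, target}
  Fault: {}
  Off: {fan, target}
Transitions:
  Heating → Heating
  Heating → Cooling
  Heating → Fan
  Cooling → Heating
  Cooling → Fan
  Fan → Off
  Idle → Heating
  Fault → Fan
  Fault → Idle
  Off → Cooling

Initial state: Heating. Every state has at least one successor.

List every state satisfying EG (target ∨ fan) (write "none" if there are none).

States satisfying target ∨ fan: {Cooling, Idle, Off}.
States satisfying EG (target ∨ fan): ∅.

none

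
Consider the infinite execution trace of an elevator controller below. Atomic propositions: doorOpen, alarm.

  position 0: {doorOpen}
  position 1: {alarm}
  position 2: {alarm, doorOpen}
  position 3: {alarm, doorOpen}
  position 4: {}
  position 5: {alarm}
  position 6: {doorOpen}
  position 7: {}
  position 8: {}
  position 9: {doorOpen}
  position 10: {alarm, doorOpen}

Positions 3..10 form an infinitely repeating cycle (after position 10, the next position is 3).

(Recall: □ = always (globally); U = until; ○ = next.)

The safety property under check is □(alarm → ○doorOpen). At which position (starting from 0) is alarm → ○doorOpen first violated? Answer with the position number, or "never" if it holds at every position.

3

Check alarm → ○doorOpen at each position in order: 0 ✓, 1 ✓, 2 ✓.
At position 3 the labels are {alarm, doorOpen} and the next position 4 has {}, so alarm → ○doorOpen is false there. This is the first violation.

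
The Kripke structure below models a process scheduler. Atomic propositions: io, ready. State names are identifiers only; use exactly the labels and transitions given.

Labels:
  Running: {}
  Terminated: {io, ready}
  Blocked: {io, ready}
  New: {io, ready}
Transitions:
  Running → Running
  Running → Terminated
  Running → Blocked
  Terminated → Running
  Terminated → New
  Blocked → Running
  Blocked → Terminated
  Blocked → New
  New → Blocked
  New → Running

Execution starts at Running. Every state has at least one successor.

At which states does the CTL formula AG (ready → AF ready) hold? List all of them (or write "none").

{Running, Terminated, Blocked, New}

States satisfying ready → AF ready: {Running, Terminated, Blocked, New}.
States satisfying AG (ready → AF ready): {Running, Terminated, Blocked, New}.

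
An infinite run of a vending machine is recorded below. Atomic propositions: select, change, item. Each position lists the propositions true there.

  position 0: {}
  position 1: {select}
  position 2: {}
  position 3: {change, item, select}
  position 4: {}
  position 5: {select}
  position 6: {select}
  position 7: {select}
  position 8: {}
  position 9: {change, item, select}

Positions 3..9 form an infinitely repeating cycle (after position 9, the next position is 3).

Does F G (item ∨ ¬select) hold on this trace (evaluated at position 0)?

Violated

G (item ∨ ¬select) is false at every position 0..9, so it never becomes true and F G (item ∨ ¬select) fails.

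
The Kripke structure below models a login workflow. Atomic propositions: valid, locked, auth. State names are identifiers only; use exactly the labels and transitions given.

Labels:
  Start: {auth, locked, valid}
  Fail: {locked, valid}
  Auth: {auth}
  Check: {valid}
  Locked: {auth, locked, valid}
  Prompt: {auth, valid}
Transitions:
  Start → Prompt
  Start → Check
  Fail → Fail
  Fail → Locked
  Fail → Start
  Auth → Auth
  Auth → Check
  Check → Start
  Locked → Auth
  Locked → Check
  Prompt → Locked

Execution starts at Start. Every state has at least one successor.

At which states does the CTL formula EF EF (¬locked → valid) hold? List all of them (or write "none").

States satisfying EF (¬locked → valid): {Start, Fail, Auth, Check, Locked, Prompt}.
States satisfying EF EF (¬locked → valid): {Start, Fail, Auth, Check, Locked, Prompt}.

{Start, Fail, Auth, Check, Locked, Prompt}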